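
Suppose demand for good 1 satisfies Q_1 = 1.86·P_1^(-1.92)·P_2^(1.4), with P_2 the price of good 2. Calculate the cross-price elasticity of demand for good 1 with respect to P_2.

1.40

In a log-linear (constant-elasticity) demand function, the coefficient on the exponent of P_2 is the cross-price elasticity.
ε = 1.40. Positive, so good 1 and good 2 are substitutes.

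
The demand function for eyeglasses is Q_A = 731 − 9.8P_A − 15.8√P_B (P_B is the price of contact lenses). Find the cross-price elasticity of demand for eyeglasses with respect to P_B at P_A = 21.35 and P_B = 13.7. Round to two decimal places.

At P_A = 21.35 and P_B = 13.7: Q_A = 463.289.
∂Q_A/∂P_B = -15.8/(2√P_B) = -15.8/(2√13.7) = -2.1344.
ε = (∂Q_A/∂P_B)(P_B/Q_A) = -2.1344 × (13.7/463.289) ≈ -0.06.
ε < 0: complements.

-0.06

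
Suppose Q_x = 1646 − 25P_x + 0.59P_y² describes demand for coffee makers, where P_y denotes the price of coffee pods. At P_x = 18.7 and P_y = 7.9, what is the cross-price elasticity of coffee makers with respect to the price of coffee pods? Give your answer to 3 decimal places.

0.061

At P_x = 18.7 and P_y = 7.9: Q_x = 1215.322.
∂Q_x/∂P_y = 1.18P_y = 1.18(7.9) = 9.3220.
ε = (∂Q_x/∂P_y)(P_y/Q_x) = 9.3220 × (7.9/1215.322) ≈ 0.061.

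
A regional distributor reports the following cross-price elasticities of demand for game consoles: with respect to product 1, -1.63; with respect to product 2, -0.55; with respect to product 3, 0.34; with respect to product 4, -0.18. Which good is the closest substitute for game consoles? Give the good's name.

product 3

Substitutes have ε > 0. Among the positive values, 0.34 (product 3) is largest.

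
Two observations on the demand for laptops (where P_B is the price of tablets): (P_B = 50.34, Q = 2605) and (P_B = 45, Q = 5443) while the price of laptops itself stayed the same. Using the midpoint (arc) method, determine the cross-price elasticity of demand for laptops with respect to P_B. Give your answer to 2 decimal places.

ΔQ_A = 5443 − 2605 = 2838; ΔP_B = 45 − 50.34 = -5.34.
Midpoints: Q̄_A = 4024.0, P̄_B = 47.67.
ε = (ΔQ_A/Q̄_A)/(ΔP_B/P̄_B) = (2838/4024.0)/(-5.34/47.67) ≈ -6.30.
ε < 0: laptops and tablets are complements.

-6.30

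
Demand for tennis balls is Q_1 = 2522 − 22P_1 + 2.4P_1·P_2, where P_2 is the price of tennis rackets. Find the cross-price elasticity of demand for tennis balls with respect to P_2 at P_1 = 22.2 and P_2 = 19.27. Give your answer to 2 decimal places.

0.34

At P_1 = 22.2 and P_2 = 19.27: Q_1 = 3060.306.
∂Q_1/∂P_2 = 2.4P_1 = 2.4(22.2) = 53.2800.
ε = (∂Q_1/∂P_2)(P_2/Q_1) = 53.2800 × (19.27/3060.306) ≈ 0.34.
ε > 0: substitutes.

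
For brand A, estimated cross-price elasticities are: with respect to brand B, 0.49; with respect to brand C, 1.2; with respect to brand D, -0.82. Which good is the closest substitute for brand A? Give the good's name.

brand C

Substitutes have ε > 0. Among the positive values, 1.2 (brand C) is largest.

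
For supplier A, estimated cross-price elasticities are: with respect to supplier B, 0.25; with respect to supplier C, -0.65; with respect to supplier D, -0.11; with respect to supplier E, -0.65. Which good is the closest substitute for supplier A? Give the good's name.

Substitutes have ε > 0. Among the positive values, 0.25 (supplier B) is largest.

supplier B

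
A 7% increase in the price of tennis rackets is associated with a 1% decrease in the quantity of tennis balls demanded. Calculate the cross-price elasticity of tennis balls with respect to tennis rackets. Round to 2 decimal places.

-0.14

ε = (%ΔQ of tennis balls) / (%ΔP of tennis rackets) = (-1%) / (7%) ≈ -0.14.
Negative cross-price elasticity: complements.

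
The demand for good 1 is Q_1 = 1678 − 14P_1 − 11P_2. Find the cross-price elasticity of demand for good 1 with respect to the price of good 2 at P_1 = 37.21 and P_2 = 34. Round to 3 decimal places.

-0.478

At P_1 = 37.21 and P_2 = 34: Q_1 = 783.06.
∂Q_1/∂P_2 = -11.
ε = (∂Q_1/∂P_2)(P_2/Q_1) = -11 × (34/783.06) ≈ -0.478.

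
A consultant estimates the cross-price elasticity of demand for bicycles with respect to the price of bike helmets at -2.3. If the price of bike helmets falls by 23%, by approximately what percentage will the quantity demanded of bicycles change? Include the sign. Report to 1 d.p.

%ΔQ ≈ ε × %ΔP of bike helmets = -2.3 × (-23%) = 52.9%.

52.9%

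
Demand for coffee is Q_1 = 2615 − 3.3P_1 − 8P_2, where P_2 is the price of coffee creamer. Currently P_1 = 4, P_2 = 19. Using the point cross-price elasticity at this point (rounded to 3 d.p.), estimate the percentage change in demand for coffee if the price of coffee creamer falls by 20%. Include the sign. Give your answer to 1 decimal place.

1.2%

At P_1 = 4, P_2 = 19: Q_1 = 2449.8.
∂Q_1/∂P_2 = -8.
ε = (∂Q_1/∂P_2)(P_2/Q_1) = -8.0000 × 19/2449.8 ≈ -0.062.
%ΔQ_1 ≈ ε × %ΔP_2 = -0.062 × (-20%) = 1.2%.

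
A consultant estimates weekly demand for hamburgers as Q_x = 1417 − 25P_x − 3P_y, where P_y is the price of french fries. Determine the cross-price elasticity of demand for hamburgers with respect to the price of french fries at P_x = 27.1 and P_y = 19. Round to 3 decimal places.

At P_x = 27.1 and P_y = 19: Q_x = 682.5.
∂Q_x/∂P_y = -3.
ε = (∂Q_x/∂P_y)(P_y/Q_x) = -3 × (19/682.5) ≈ -0.084.

-0.084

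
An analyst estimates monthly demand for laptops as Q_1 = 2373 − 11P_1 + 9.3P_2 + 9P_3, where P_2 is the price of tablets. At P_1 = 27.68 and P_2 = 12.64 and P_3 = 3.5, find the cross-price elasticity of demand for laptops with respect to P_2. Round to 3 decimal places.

At P_1 = 27.68 and P_2 = 12.64 and P_3 = 3.5: Q_1 = 2217.572.
∂Q_1/∂P_2 = 9.3.
ε = (∂Q_1/∂P_2)(P_2/Q_1) = 9.3 × (12.64/2217.572) ≈ 0.053.
Since ε > 0, laptops and tablets are substitutes.

0.053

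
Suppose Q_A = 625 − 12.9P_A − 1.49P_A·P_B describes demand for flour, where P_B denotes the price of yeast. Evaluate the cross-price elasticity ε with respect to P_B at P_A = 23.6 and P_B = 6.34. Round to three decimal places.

At P_A = 23.6 and P_B = 6.34: Q_A = 97.620.
∂Q_A/∂P_B = -1.49P_A = -1.49(23.6) = -35.1640.
ε = (∂Q_A/∂P_B)(P_B/Q_A) = -35.1640 × (6.34/97.620) ≈ -2.284.

-2.284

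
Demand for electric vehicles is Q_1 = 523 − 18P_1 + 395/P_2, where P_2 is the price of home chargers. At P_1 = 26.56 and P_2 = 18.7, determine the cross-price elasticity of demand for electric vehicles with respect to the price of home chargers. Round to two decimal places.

At P_1 = 26.56 and P_2 = 18.7: Q_1 = 66.043.
∂Q_1/∂P_2 = −395/P_2² = -1.1296.
ε = (∂Q_1/∂P_2)(P_2/Q_1) = -1.1296 × (18.7/66.043) ≈ -0.32.

-0.32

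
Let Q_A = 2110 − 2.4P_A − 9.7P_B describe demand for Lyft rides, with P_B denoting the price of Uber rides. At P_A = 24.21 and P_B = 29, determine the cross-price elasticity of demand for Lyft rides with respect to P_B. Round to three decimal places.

At P_A = 24.21 and P_B = 29: Q_A = 1770.596.
∂Q_A/∂P_B = -9.7.
ε = (∂Q_A/∂P_B)(P_B/Q_A) = -9.7 × (29/1770.596) ≈ -0.159.

-0.159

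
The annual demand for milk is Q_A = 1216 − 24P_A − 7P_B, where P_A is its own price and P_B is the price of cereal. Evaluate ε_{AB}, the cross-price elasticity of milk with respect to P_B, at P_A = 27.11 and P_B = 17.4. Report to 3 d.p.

-0.275

At P_A = 27.11 and P_B = 17.4: Q_A = 443.56.
∂Q_A/∂P_B = -7.
ε = (∂Q_A/∂P_B)(P_B/Q_A) = -7 × (17.4/443.56) ≈ -0.275.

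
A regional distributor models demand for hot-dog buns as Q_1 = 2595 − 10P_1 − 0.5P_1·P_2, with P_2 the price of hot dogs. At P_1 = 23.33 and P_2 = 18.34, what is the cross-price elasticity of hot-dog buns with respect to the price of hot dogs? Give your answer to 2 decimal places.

-0.10

At P_1 = 23.33 and P_2 = 18.34: Q_1 = 2147.764.
∂Q_1/∂P_2 = -0.5P_1 = -0.5(23.33) = -11.6650.
ε = (∂Q_1/∂P_2)(P_2/Q_1) = -11.6650 × (18.34/2147.764) ≈ -0.10.
ε < 0: complements.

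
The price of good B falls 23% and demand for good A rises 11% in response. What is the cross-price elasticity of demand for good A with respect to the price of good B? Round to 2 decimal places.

ε = (%ΔQ of good A) / (%ΔP of good B) = (11%) / (-23%) ≈ -0.48.
Negative cross-price elasticity: complements.

-0.48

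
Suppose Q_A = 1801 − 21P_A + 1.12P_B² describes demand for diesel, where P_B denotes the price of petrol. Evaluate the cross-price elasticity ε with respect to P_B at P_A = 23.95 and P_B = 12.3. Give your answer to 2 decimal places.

0.23

At P_A = 23.95 and P_B = 12.3: Q_A = 1467.495.
∂Q_A/∂P_B = 2.24P_B = 2.24(12.3) = 27.5520.
ε = (∂Q_A/∂P_B)(P_B/Q_A) = 27.5520 × (12.3/1467.495) ≈ 0.23.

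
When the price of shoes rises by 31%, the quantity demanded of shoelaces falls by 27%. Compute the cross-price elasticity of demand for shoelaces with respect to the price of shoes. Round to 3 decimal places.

ε = (%ΔQ of shoelaces) / (%ΔP of shoes) = (-27%) / (31%) ≈ -0.871.

-0.871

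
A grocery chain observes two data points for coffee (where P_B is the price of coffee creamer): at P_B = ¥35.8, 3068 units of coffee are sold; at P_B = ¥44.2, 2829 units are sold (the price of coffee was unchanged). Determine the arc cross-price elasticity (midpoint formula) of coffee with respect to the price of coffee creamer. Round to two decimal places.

ΔQ_A = 2829 − 3068 = -239; ΔP_B = 44.2 − 35.8 = 8.4.
Midpoints: Q̄_A = 2948.5, P̄_B = 40.00.
ε = (ΔQ_A/Q̄_A)/(ΔP_B/P̄_B) = (-239/2948.5)/(8.4/40.00) ≈ -0.39.

-0.39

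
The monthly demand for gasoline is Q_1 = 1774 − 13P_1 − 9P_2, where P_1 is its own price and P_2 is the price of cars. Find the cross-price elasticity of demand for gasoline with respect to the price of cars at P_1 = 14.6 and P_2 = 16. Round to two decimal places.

-0.10

At P_1 = 14.6 and P_2 = 16: Q_1 = 1440.2.
∂Q_1/∂P_2 = -9.
ε = (∂Q_1/∂P_2)(P_2/Q_1) = -9 × (16/1440.2) ≈ -0.10.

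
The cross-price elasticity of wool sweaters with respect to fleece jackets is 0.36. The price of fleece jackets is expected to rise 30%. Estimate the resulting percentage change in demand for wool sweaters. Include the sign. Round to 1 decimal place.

%ΔQ ≈ ε × %ΔP of fleece jackets = 0.36 × (30%) = 10.8%.

10.8%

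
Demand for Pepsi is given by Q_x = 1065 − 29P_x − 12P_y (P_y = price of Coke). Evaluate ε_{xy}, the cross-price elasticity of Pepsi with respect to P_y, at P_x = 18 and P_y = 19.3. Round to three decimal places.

-0.744

At P_x = 18 and P_y = 19.3: Q_x = 311.4.
∂Q_x/∂P_y = -12.
ε = (∂Q_x/∂P_y)(P_y/Q_x) = -12 × (19.3/311.4) ≈ -0.744.
Since ε < 0, Pepsi and Coke are complements.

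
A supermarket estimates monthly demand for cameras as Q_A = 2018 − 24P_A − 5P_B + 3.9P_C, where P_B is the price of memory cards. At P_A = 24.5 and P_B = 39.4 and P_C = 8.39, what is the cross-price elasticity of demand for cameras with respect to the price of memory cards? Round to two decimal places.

-0.16

At P_A = 24.5 and P_B = 39.4 and P_C = 8.39: Q_A = 1265.721.
∂Q_A/∂P_B = -5.
ε = (∂Q_A/∂P_B)(P_B/Q_A) = -5 × (39.4/1265.721) ≈ -0.16.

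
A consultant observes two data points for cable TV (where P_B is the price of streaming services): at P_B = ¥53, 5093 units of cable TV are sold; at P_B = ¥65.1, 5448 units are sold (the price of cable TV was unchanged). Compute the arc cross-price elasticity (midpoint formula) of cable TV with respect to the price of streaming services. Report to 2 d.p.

ΔQ_A = 5448 − 5093 = 355; ΔP_B = 65.1 − 53 = 12.1.
Midpoints: Q̄_A = 5270.5, P̄_B = 59.05.
ε = (ΔQ_A/Q̄_A)/(ΔP_B/P̄_B) = (355/5270.5)/(12.1/59.05) ≈ 0.33.
ε > 0: cable TV and streaming services are substitutes.

0.33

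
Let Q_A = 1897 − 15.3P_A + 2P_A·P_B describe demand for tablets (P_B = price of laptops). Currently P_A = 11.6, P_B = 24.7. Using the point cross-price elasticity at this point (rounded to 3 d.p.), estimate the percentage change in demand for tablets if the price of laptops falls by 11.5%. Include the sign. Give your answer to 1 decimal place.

-2.9%

At P_A = 11.6, P_B = 24.7: Q_A = 2292.56.
∂Q_A/∂P_B = 2P_A = 23.2000.
ε = (∂Q_A/∂P_B)(P_B/Q_A) = 23.2000 × 24.7/2292.56 ≈ 0.250.
%ΔQ_A ≈ ε × %ΔP_B = 0.250 × (-11.5%) = -2.9%.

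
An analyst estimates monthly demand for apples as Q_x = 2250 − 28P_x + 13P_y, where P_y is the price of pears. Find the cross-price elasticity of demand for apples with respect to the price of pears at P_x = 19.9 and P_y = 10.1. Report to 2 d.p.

At P_x = 19.9 and P_y = 10.1: Q_x = 1824.1.
∂Q_x/∂P_y = 13.
ε = (∂Q_x/∂P_y)(P_y/Q_x) = 13 × (10.1/1824.1) ≈ 0.07.

0.07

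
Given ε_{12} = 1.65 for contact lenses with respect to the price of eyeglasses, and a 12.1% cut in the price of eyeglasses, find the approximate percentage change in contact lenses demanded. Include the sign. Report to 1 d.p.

%ΔQ ≈ ε × %ΔP of eyeglasses = 1.65 × (-12.1%) = -20.0%.

-20.0%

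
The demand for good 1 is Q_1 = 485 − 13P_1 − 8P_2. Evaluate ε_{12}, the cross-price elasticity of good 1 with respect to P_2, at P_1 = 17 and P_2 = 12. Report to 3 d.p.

At P_1 = 17 and P_2 = 12: Q_1 = 168.
∂Q_1/∂P_2 = -8.
ε = (∂Q_1/∂P_2)(P_2/Q_1) = -8 × (12/168) ≈ -0.571.
Since ε < 0, good 1 and good 2 are complements.

-0.571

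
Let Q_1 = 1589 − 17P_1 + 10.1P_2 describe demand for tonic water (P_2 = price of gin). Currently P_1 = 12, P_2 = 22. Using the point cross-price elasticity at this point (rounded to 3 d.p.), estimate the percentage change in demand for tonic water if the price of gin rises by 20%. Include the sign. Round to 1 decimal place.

At P_1 = 12, P_2 = 22: Q_1 = 1607.2.
∂Q_1/∂P_2 = 10.1.
ε = (∂Q_1/∂P_2)(P_2/Q_1) = 10.1000 × 22/1607.2 ≈ 0.138.
%ΔQ_1 ≈ ε × %ΔP_2 = 0.138 × (20%) = 2.8%.

2.8%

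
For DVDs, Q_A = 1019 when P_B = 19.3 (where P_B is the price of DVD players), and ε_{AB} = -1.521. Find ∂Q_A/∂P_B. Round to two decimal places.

-80.31

ε = (∂Q_A/∂P_B)·(P_B/Q_A) ⇒ ∂Q_A/∂P_B = ε·Q_A/P_B = -1.521 × 1019/19.3 ≈ -80.31.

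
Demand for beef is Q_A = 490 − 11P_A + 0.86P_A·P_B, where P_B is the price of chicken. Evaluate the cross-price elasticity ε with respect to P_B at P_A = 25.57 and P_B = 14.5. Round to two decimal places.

0.60

At P_A = 25.57 and P_B = 14.5: Q_A = 527.588.
∂Q_A/∂P_B = 0.86P_A = 0.86(25.57) = 21.9902.
ε = (∂Q_A/∂P_B)(P_B/Q_A) = 21.9902 × (14.5/527.588) ≈ 0.60.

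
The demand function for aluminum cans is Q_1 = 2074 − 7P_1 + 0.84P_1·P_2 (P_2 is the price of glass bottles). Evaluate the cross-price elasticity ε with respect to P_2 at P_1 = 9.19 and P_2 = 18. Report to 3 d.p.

0.065

At P_1 = 9.19 and P_2 = 18: Q_1 = 2148.623.
∂Q_1/∂P_2 = 0.84P_1 = 0.84(9.19) = 7.7196.
ε = (∂Q_1/∂P_2)(P_2/Q_1) = 7.7196 × (18/2148.623) ≈ 0.065.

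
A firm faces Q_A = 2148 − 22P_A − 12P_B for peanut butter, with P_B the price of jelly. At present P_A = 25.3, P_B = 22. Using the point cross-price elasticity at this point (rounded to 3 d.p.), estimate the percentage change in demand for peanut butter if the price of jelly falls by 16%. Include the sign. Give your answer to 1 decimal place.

At P_A = 25.3, P_B = 22: Q_A = 1327.4.
∂Q_A/∂P_B = -12.
ε = (∂Q_A/∂P_B)(P_B/Q_A) = -12.0000 × 22/1327.4 ≈ -0.199.
%ΔQ_A ≈ ε × %ΔP_B = -0.199 × (-16%) = 3.2%.

3.2%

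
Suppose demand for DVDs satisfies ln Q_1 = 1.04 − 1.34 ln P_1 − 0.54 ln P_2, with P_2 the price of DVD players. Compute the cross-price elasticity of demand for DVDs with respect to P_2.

In a log-linear (constant-elasticity) demand function, the coefficient on ln P_2 is the cross-price elasticity.
ε = -0.54. Negative, so DVDs and DVD players are complements.

-0.54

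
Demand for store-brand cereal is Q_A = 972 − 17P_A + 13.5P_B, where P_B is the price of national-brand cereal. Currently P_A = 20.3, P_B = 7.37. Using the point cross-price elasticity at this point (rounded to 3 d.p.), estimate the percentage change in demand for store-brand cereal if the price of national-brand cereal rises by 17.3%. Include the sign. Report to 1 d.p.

At P_A = 20.3, P_B = 7.37: Q_A = 726.395.
∂Q_A/∂P_B = 13.5.
ε = (∂Q_A/∂P_B)(P_B/Q_A) = 13.5000 × 7.37/726.395 ≈ 0.137.
%ΔQ_A ≈ ε × %ΔP_B = 0.137 × (17.3%) = 2.4%.

2.4%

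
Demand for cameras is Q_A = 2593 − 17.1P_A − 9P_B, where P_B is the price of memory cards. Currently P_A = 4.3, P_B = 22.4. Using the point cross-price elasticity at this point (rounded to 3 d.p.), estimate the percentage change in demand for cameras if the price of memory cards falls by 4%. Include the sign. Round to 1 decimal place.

0.3%

At P_A = 4.3, P_B = 22.4: Q_A = 2317.87.
∂Q_A/∂P_B = -9.
ε = (∂Q_A/∂P_B)(P_B/Q_A) = -9.0000 × 22.4/2317.87 ≈ -0.087.
%ΔQ_A ≈ ε × %ΔP_B = -0.087 × (-4%) = 0.3%.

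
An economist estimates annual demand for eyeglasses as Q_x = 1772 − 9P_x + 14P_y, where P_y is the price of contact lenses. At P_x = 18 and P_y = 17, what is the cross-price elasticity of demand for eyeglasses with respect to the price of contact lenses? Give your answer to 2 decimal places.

At P_x = 18 and P_y = 17: Q_x = 1848.
∂Q_x/∂P_y = 14.
ε = (∂Q_x/∂P_y)(P_y/Q_x) = 14 × (17/1848) ≈ 0.13.
Since ε > 0, eyeglasses and contact lenses are substitutes.

0.13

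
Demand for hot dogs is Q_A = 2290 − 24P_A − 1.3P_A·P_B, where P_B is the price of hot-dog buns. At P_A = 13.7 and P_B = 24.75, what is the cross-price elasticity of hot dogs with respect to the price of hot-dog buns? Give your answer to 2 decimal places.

At P_A = 13.7 and P_B = 24.75: Q_A = 1520.403.
∂Q_A/∂P_B = -1.3P_A = -1.3(13.7) = -17.8100.
ε = (∂Q_A/∂P_B)(P_B/Q_A) = -17.8100 × (24.75/1520.403) ≈ -0.29.
ε < 0: complements.

-0.29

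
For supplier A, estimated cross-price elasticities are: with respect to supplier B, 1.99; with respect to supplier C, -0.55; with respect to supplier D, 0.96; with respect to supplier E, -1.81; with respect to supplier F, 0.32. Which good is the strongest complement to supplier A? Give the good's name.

Complements have ε < 0. The most negative value is -1.81 (supplier E).

supplier E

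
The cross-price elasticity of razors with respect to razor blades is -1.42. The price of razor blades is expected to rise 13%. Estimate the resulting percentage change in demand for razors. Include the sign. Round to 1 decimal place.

%ΔQ ≈ ε × %ΔP of razor blades = -1.42 × (13%) = -18.5%.

-18.5%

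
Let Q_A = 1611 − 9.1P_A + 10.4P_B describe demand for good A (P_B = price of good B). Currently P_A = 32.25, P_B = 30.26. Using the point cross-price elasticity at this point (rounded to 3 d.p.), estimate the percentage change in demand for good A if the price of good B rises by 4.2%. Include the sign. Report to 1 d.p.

0.8%

At P_A = 32.25, P_B = 30.26: Q_A = 1632.229.
∂Q_A/∂P_B = 10.4.
ε = (∂Q_A/∂P_B)(P_B/Q_A) = 10.4000 × 30.26/1632.229 ≈ 0.193.
%ΔQ_A ≈ ε × %ΔP_B = 0.193 × (4.2%) = 0.8%.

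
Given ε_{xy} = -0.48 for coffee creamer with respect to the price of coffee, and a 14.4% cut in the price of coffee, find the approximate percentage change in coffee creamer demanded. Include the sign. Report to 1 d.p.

6.9%

%ΔQ ≈ ε × %ΔP of coffee = -0.48 × (-14.4%) = 6.9%.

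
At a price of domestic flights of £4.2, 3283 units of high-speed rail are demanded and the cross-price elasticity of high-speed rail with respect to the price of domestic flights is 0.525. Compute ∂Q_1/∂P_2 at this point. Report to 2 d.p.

ε = (∂Q_1/∂P_2)·(P_2/Q_1) ⇒ ∂Q_1/∂P_2 = ε·Q_1/P_2 = 0.525 × 3283/4.2 ≈ 410.38.

410.38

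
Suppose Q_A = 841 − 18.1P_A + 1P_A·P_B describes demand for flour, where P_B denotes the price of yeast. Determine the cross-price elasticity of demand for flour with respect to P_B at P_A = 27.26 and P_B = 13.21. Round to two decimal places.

0.51

At P_A = 27.26 and P_B = 13.21: Q_A = 707.699.
∂Q_A/∂P_B = 1P_A = 1(27.26) = 27.2600.
ε = (∂Q_A/∂P_B)(P_B/Q_A) = 27.2600 × (13.21/707.699) ≈ 0.51.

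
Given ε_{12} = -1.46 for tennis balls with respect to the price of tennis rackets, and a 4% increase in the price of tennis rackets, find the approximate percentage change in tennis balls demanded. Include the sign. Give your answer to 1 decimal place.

-5.8%

%ΔQ ≈ ε × %ΔP of tennis rackets = -1.46 × (4%) = -5.8%.
Demand for tennis balls falls by about 5.8%.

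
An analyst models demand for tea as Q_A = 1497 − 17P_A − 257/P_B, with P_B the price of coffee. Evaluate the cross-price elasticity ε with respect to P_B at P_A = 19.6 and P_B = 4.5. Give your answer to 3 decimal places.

At P_A = 19.6 and P_B = 4.5: Q_A = 1106.689.
∂Q_A/∂P_B = 257/P_B² = 12.6914.
ε = (∂Q_A/∂P_B)(P_B/Q_A) = 12.6914 × (4.5/1106.689) ≈ 0.052.

0.052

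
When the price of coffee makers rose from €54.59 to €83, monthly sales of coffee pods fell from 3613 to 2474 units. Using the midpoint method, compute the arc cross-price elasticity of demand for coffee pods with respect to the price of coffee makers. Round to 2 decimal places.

-0.91

ΔQ_A = 2474 − 3613 = -1139; ΔP_B = 83 − 54.59 = 28.41.
Midpoints: Q̄_A = 3043.5, P̄_B = 68.80.
ε = (ΔQ_A/Q̄_A)/(ΔP_B/P̄_B) = (-1139/3043.5)/(28.41/68.80) ≈ -0.91.
ε < 0: coffee pods and coffee makers are complements.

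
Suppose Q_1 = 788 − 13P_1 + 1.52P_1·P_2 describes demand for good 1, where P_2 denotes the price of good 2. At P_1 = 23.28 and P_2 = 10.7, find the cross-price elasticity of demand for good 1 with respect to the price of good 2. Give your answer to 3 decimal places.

At P_1 = 23.28 and P_2 = 10.7: Q_1 = 863.986.
∂Q_1/∂P_2 = 1.52P_1 = 1.52(23.28) = 35.3856.
ε = (∂Q_1/∂P_2)(P_2/Q_1) = 35.3856 × (10.7/863.986) ≈ 0.438.
ε > 0: substitutes.

0.438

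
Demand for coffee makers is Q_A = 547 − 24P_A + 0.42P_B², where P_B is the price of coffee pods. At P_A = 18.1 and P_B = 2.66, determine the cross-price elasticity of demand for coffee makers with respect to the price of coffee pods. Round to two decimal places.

At P_A = 18.1 and P_B = 2.66: Q_A = 115.572.
∂Q_A/∂P_B = 0.84P_B = 0.84(2.66) = 2.2344.
ε = (∂Q_A/∂P_B)(P_B/Q_A) = 2.2344 × (2.66/115.572) ≈ 0.05.
ε > 0: substitutes.

0.05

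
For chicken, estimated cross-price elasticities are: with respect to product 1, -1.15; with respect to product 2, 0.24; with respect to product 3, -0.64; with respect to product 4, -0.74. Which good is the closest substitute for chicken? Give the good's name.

product 2

Substitutes have ε > 0. Among the positive values, 0.24 (product 2) is largest.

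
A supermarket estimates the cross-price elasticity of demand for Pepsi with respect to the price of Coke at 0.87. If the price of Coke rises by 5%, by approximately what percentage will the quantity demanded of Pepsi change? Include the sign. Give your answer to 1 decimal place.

4.4%

%ΔQ ≈ ε × %ΔP of Coke = 0.87 × (5%) = 4.4%.
Demand for Pepsi rises by about 4.4%.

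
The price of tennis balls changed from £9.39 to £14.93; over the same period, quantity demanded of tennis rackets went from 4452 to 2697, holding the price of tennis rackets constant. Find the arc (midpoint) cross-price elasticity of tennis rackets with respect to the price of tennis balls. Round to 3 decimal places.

-1.078

ΔQ_A = 2697 − 4452 = -1755; ΔP_B = 14.93 − 9.39 = 5.54.
Midpoints: Q̄_A = 3574.5, P̄_B = 12.16.
ε = (ΔQ_A/Q̄_A)/(ΔP_B/P̄_B) = (-1755/3574.5)/(5.54/12.16) ≈ -1.078.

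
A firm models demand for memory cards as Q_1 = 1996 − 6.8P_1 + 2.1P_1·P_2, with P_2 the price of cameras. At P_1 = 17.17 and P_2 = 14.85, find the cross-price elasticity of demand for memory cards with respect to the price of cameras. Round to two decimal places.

0.22

At P_1 = 17.17 and P_2 = 14.85: Q_1 = 2414.690.
∂Q_1/∂P_2 = 2.1P_1 = 2.1(17.17) = 36.0570.
ε = (∂Q_1/∂P_2)(P_2/Q_1) = 36.0570 × (14.85/2414.690) ≈ 0.22.
ε > 0: substitutes.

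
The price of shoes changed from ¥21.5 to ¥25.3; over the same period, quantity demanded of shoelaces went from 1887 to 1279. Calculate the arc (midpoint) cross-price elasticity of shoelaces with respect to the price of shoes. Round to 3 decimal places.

ΔQ_A = 1279 − 1887 = -608; ΔP_B = 25.3 − 21.5 = 3.8.
Midpoints: Q̄_A = 1583.0, P̄_B = 23.40.
ε = (ΔQ_A/Q̄_A)/(ΔP_B/P̄_B) = (-608/1583.0)/(3.8/23.40) ≈ -2.365.
ε < 0: shoelaces and shoes are complements.

-2.365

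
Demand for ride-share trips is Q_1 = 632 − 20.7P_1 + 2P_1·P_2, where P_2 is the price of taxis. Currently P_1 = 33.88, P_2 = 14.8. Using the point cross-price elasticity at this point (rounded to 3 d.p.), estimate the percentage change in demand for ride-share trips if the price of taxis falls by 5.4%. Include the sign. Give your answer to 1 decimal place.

At P_1 = 33.88, P_2 = 14.8: Q_1 = 933.532.
∂Q_1/∂P_2 = 2P_1 = 67.7600.
ε = (∂Q_1/∂P_2)(P_2/Q_1) = 67.7600 × 14.8/933.532 ≈ 1.074.
%ΔQ_1 ≈ ε × %ΔP_2 = 1.074 × (-5.4%) = -5.8%.

-5.8%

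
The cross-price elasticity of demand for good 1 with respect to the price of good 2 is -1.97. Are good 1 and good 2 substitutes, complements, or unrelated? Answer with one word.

ε = -1.97 < 0, so a higher price of good 2 lowers demand for good 1: complements.

complements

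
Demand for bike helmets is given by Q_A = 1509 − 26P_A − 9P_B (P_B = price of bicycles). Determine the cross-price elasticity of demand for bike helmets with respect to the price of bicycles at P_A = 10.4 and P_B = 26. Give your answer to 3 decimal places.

At P_A = 10.4 and P_B = 26: Q_A = 1004.6.
∂Q_A/∂P_B = -9.
ε = (∂Q_A/∂P_B)(P_B/Q_A) = -9 × (26/1004.6) ≈ -0.233.
Since ε < 0, bike helmets and bicycles are complements.

-0.233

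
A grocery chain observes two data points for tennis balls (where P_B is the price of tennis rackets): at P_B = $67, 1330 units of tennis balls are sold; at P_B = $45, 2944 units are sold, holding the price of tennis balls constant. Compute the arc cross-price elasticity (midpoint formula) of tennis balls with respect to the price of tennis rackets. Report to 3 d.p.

ΔQ_A = 2944 − 1330 = 1614; ΔP_B = 45 − 67 = -22.
Midpoints: Q̄_A = 2137.0, P̄_B = 56.00.
ε = (ΔQ_A/Q̄_A)/(ΔP_B/P̄_B) = (1614/2137.0)/(-22/56.00) ≈ -1.922.
ε < 0: tennis balls and tennis rackets are complements.

-1.922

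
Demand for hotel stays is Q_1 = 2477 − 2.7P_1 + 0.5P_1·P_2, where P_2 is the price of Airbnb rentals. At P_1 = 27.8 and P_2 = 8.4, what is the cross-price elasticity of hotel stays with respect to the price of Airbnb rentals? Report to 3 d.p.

At P_1 = 27.8 and P_2 = 8.4: Q_1 = 2518.7.
∂Q_1/∂P_2 = 0.5P_1 = 0.5(27.8) = 13.9000.
ε = (∂Q_1/∂P_2)(P_2/Q_1) = 13.9000 × (8.4/2518.7) ≈ 0.046.

0.046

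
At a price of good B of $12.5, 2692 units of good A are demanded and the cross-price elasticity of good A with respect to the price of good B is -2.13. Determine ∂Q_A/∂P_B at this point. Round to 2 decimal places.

-458.72

ε = (∂Q_A/∂P_B)·(P_B/Q_A) ⇒ ∂Q_A/∂P_B = ε·Q_A/P_B = -2.13 × 2692/12.5 ≈ -458.72.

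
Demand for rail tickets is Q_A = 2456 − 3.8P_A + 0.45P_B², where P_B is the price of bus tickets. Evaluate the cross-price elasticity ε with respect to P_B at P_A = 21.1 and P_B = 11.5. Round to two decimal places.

0.05

At P_A = 21.1 and P_B = 11.5: Q_A = 2435.332.
∂Q_A/∂P_B = 0.9P_B = 0.9(11.5) = 10.3500.
ε = (∂Q_A/∂P_B)(P_B/Q_A) = 10.3500 × (11.5/2435.332) ≈ 0.05.
ε > 0: substitutes.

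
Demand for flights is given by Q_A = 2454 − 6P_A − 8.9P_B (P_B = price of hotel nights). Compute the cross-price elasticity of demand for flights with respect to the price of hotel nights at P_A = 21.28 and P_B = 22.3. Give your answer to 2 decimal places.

At P_A = 21.28 and P_B = 22.3: Q_A = 2127.85.
∂Q_A/∂P_B = -8.9.
ε = (∂Q_A/∂P_B)(P_B/Q_A) = -8.9 × (22.3/2127.85) ≈ -0.09.

-0.09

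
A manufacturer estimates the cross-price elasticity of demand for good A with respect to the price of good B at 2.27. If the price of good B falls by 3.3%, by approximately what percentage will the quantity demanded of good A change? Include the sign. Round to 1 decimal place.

%ΔQ ≈ ε × %ΔP of good B = 2.27 × (-3.3%) = -7.5%.
Demand for good A falls by about 7.5%.

-7.5%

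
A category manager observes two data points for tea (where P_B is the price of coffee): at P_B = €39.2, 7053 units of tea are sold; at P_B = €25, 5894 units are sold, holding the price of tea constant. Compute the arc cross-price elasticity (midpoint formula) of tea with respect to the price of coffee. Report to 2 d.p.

ΔQ_A = 5894 − 7053 = -1159; ΔP_B = 25 − 39.2 = -14.2.
Midpoints: Q̄_A = 6473.5, P̄_B = 32.10.
ε = (ΔQ_A/Q̄_A)/(ΔP_B/P̄_B) = (-1159/6473.5)/(-14.2/32.10) ≈ 0.40.

0.40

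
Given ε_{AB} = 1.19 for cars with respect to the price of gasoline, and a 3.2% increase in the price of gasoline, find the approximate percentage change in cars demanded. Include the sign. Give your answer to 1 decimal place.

3.8%

%ΔQ ≈ ε × %ΔP of gasoline = 1.19 × (3.2%) = 3.8%.
Demand for cars rises by about 3.8%.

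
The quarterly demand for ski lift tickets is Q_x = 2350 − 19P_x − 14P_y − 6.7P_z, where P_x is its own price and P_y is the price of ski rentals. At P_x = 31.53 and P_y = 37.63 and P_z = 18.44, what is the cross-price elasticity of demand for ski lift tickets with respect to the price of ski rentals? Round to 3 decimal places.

-0.479

At P_x = 31.53 and P_y = 37.63 and P_z = 18.44: Q_x = 1100.562.
∂Q_x/∂P_y = -14.
ε = (∂Q_x/∂P_y)(P_y/Q_x) = -14 × (37.63/1100.562) ≈ -0.479.
Since ε < 0, ski lift tickets and ski rentals are complements.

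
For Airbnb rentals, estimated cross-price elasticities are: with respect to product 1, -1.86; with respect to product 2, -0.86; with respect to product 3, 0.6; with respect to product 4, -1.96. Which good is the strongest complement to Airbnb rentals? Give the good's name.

Complements have ε < 0. The most negative value is -1.96 (product 4).

product 4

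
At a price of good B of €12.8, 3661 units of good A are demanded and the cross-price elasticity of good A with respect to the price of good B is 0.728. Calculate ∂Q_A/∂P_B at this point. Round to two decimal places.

ε = (∂Q_A/∂P_B)·(P_B/Q_A) ⇒ ∂Q_A/∂P_B = ε·Q_A/P_B = 0.728 × 3661/12.8 ≈ 208.22.

208.22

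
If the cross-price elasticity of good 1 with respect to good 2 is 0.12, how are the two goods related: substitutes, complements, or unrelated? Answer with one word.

ε = 0.12 > 0, so a higher price of good 2 raises demand for good 1: substitutes.

substitutes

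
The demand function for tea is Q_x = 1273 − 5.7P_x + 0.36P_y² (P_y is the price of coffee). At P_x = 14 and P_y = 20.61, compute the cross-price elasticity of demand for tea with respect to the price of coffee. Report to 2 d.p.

At P_x = 14 and P_y = 20.61: Q_x = 1346.118.
∂Q_x/∂P_y = 0.72P_y = 0.72(20.61) = 14.8392.
ε = (∂Q_x/∂P_y)(P_y/Q_x) = 14.8392 × (20.61/1346.118) ≈ 0.23.
ε > 0: substitutes.

0.23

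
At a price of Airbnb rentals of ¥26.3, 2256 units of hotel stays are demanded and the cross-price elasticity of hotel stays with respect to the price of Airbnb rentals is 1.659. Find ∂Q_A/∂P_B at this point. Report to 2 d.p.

142.31

ε = (∂Q_A/∂P_B)·(P_B/Q_A) ⇒ ∂Q_A/∂P_B = ε·Q_A/P_B = 1.659 × 2256/26.3 ≈ 142.31.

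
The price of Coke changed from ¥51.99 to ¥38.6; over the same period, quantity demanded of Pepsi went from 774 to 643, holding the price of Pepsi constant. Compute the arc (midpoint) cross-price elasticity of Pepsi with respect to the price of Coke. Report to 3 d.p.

0.625

ΔQ_A = 643 − 774 = -131; ΔP_B = 38.6 − 51.99 = -13.39.
Midpoints: Q̄_A = 708.5, P̄_B = 45.30.
ε = (ΔQ_A/Q̄_A)/(ΔP_B/P̄_B) = (-131/708.5)/(-13.39/45.30) ≈ 0.625.
ε > 0: Pepsi and Coke are substitutes.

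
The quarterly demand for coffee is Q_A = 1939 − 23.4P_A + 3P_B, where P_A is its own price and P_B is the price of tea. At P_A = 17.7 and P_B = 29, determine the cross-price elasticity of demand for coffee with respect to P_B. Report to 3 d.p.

0.054

At P_A = 17.7 and P_B = 29: Q_A = 1611.82.
∂Q_A/∂P_B = 3.
ε = (∂Q_A/∂P_B)(P_B/Q_A) = 3 × (29/1611.82) ≈ 0.054.
Since ε > 0, coffee and tea are substitutes.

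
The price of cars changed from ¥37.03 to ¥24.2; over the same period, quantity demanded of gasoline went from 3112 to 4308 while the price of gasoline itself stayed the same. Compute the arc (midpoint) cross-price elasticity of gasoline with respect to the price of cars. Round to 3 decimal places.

-0.769

ΔQ_A = 4308 − 3112 = 1196; ΔP_B = 24.2 − 37.03 = -12.83.
Midpoints: Q̄_A = 3710.0, P̄_B = 30.62.
ε = (ΔQ_A/Q̄_A)/(ΔP_B/P̄_B) = (1196/3710.0)/(-12.83/30.62) ≈ -0.769.
ε < 0: gasoline and cars are complements.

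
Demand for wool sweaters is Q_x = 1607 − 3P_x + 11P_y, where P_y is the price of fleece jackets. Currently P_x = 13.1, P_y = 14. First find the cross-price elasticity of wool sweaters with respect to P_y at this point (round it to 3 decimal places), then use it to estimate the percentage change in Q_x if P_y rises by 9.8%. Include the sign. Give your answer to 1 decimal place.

0.9%

At P_x = 13.1, P_y = 14: Q_x = 1721.7.
∂Q_x/∂P_y = 11.
ε = (∂Q_x/∂P_y)(P_y/Q_x) = 11.0000 × 14/1721.7 ≈ 0.089.
%ΔQ_x ≈ ε × %ΔP_y = 0.089 × (9.8%) = 0.9%.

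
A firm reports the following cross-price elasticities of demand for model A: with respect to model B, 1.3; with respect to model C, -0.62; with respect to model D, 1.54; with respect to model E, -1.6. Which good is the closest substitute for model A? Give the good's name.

model D

Substitutes have ε > 0. Among the positive values, 1.54 (model D) is largest.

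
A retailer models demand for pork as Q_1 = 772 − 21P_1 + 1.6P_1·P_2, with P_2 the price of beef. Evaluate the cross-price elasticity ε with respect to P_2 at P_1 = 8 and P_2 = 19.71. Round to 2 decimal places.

0.29

At P_1 = 8 and P_2 = 19.71: Q_1 = 856.288.
∂Q_1/∂P_2 = 1.6P_1 = 1.6(8) = 12.8000.
ε = (∂Q_1/∂P_2)(P_2/Q_1) = 12.8000 × (19.71/856.288) ≈ 0.29.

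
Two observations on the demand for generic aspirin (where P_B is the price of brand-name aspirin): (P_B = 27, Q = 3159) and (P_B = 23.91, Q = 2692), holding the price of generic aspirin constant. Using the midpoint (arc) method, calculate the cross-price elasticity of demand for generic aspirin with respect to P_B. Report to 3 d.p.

1.315

ΔQ_A = 2692 − 3159 = -467; ΔP_B = 23.91 − 27 = -3.09.
Midpoints: Q̄_A = 2925.5, P̄_B = 25.45.
ε = (ΔQ_A/Q̄_A)/(ΔP_B/P̄_B) = (-467/2925.5)/(-3.09/25.45) ≈ 1.315.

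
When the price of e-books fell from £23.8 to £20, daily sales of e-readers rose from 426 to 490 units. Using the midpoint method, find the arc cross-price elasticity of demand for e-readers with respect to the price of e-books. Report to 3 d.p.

-0.805

ΔQ_A = 490 − 426 = 64; ΔP_B = 20 − 23.8 = -3.8.
Midpoints: Q̄_A = 458.0, P̄_B = 21.90.
ε = (ΔQ_A/Q̄_A)/(ΔP_B/P̄_B) = (64/458.0)/(-3.8/21.90) ≈ -0.805.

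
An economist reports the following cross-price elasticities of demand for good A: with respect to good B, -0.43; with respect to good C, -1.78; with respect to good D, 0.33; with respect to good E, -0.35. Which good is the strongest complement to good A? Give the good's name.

Complements have ε < 0. The most negative value is -1.78 (good C).

good C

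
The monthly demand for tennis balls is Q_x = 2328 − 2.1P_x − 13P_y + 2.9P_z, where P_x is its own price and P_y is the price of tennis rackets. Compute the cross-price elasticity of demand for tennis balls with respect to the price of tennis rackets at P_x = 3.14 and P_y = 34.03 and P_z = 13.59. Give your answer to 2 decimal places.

-0.23

At P_x = 3.14 and P_y = 34.03 and P_z = 13.59: Q_x = 1918.427.
∂Q_x/∂P_y = -13.
ε = (∂Q_x/∂P_y)(P_y/Q_x) = -13 × (34.03/1918.427) ≈ -0.23.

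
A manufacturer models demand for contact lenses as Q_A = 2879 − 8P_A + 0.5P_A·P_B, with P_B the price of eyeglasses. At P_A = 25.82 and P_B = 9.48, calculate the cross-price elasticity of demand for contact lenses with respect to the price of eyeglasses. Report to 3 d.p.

At P_A = 25.82 and P_B = 9.48: Q_A = 2794.827.
∂Q_A/∂P_B = 0.5P_A = 0.5(25.82) = 12.9100.
ε = (∂Q_A/∂P_B)(P_B/Q_A) = 12.9100 × (9.48/2794.827) ≈ 0.044.
ε > 0: substitutes.

0.044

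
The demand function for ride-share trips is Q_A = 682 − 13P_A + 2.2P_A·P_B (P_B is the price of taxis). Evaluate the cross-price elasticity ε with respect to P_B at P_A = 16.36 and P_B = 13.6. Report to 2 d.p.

At P_A = 16.36 and P_B = 13.6: Q_A = 958.811.
∂Q_A/∂P_B = 2.2P_A = 2.2(16.36) = 35.9920.
ε = (∂Q_A/∂P_B)(P_B/Q_A) = 35.9920 × (13.6/958.811) ≈ 0.51.

0.51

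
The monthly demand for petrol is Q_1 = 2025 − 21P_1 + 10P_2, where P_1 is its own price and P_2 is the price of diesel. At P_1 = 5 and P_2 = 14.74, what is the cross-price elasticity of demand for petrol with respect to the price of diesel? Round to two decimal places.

0.07

At P_1 = 5 and P_2 = 14.74: Q_1 = 2067.4.
∂Q_1/∂P_2 = 10.
ε = (∂Q_1/∂P_2)(P_2/Q_1) = 10 × (14.74/2067.4) ≈ 0.07.
Since ε > 0, petrol and diesel are substitutes.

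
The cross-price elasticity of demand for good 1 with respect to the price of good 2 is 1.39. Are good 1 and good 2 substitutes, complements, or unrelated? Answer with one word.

ε = 1.39 > 0, so a higher price of good 2 raises demand for good 1: substitutes.

substitutes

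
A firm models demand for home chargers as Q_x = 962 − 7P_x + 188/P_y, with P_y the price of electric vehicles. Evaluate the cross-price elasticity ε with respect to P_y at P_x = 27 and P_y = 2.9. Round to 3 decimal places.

-0.077

At P_x = 27 and P_y = 2.9: Q_x = 837.828.
∂Q_x/∂P_y = −188/P_y² = -22.3543.
ε = (∂Q_x/∂P_y)(P_y/Q_x) = -22.3543 × (2.9/837.828) ≈ -0.077.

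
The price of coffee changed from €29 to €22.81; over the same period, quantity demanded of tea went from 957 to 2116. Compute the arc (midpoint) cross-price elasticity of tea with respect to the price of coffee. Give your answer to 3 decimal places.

-3.157

ΔQ_A = 2116 − 957 = 1159; ΔP_B = 22.81 − 29 = -6.19.
Midpoints: Q̄_A = 1536.5, P̄_B = 25.91.
ε = (ΔQ_A/Q̄_A)/(ΔP_B/P̄_B) = (1159/1536.5)/(-6.19/25.91) ≈ -3.157.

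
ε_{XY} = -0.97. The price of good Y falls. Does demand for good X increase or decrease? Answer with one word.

increase

ε < 0 and the price of good Y falls, so the quantity of good X moves in the opposite direction: it increases.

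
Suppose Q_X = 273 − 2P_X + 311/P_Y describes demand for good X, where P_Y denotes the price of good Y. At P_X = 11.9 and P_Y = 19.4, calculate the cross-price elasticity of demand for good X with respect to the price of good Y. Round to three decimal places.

At P_X = 11.9 and P_Y = 19.4: Q_X = 265.231.
∂Q_X/∂P_Y = −311/P_Y² = -0.8263.
ε = (∂Q_X/∂P_Y)(P_Y/Q_X) = -0.8263 × (19.4/265.231) ≈ -0.060.
ε < 0: complements.

-0.060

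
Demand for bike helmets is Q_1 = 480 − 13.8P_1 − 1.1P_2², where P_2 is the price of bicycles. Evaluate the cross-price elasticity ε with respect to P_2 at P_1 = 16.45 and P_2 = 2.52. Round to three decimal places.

-0.057

At P_1 = 16.45 and P_2 = 2.52: Q_1 = 246.005.
∂Q_1/∂P_2 = -2.2P_2 = -2.2(2.52) = -5.5440.
ε = (∂Q_1/∂P_2)(P_2/Q_1) = -5.5440 × (2.52/246.005) ≈ -0.057.
ε < 0: complements.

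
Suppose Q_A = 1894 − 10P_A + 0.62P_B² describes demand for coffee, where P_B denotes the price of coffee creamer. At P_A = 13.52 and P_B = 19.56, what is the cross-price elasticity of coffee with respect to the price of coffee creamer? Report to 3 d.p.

At P_A = 13.52 and P_B = 19.56: Q_A = 1996.008.
∂Q_A/∂P_B = 1.24P_B = 1.24(19.56) = 24.2544.
ε = (∂Q_A/∂P_B)(P_B/Q_A) = 24.2544 × (19.56/1996.008) ≈ 0.238.
ε > 0: substitutes.

0.238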